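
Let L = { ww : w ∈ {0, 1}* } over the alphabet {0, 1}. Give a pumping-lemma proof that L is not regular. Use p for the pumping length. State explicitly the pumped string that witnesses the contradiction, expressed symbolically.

Assume L is regular. Let p be the pumping length given by the pumping lemma.
Take w = 0^p 1^p 0^p 1^p = uu where u = 0^p1^p; then w ∈ L and |w| = 4p ≥ p.
Write w = xyz as guaranteed by the lemma, with |xy| ≤ p and |y| > 0.
The first p characters of w are 0's, so xy (and hence y) consists only of 0's. Write y = 0^k, 1 ≤ k ≤ p.
Pump with i = 2: xy^2z = 0^{p+k} 1^p 0^p 1^p, of length 4p+k. Suppose this equals vv. The string starts with 0 and ends with 1, so v does too; thus the boundary between the two copies of v is a 1→0 transition. There is exactly one such transition, at position 2p+k, so |v| = 2p+k and |vv| = 4p+2k ≠ 4p+k since k ≥ 1. So xy^2z ∉ L.
This is a contradiction; hence L is not regular.

0^{p+k} 1^p 0^p 1^p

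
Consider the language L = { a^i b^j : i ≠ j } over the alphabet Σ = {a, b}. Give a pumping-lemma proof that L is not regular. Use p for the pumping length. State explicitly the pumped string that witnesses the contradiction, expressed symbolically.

a^{p+p!} b^{p+p!}

Assume L is regular; let p be its pumping constant.
Choose w = a^p b^{p+p!}. Since p ≠ p+p!, w ∈ L; and |w| ≥ p.
The pumping lemma gives a decomposition w = xyz where |xy| ≤ p and |y| ≥ 1.
Since the first p symbols of w are all a's and |xy| ≤ p, y lies entirely in the leading a-block: y = a^k for some k with 1 ≤ k ≤ p.
Since 1 ≤ k ≤ p, k divides p!; set t = 1 + p!/k. Then xy^t z has p + (p!/k)·k = p + p! copies of a. Now the a-count equals the b-count, so i ≠ j fails. So xy^t z = a^{p+p!} b^{p+p!} ∉ L.
Contradiction. Therefore L is not regular.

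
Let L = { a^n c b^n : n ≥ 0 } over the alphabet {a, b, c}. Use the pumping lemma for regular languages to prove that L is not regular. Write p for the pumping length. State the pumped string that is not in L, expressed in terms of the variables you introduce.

a^{p+k} c b^p

Toward a contradiction, assume L is regular with pumping length p.
Take w = a^p c b^p ∈ L with |w| = 2p+1 ≥ p.
The pumping lemma gives a decomposition w = xyz where |xy| ≤ p and y is nonempty.
Since the first p symbols of w are all a's and |xy| ≤ p, y lies entirely in the leading a-block: y = a^k for some k with 1 ≤ k ≤ p.
Pump with i = 2: xy^2z = a^{p+k} c b^p, which would require p+k = p. But k ≥ 1, so xy^2z ∉ L.
This is a contradiction; hence L is not regular.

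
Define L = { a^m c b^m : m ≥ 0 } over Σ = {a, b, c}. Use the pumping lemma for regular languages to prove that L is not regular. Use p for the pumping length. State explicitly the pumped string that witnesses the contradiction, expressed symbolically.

Toward a contradiction, assume L is regular with pumping length p.
Take w = a^p c b^p ∈ L with |w| = 2p+1 ≥ p.
The pumping lemma gives a decomposition w = xyz where |xy| ≤ p and |y| ≥ 1.
Since the first p symbols of w are all a's and |xy| ≤ p, y lies entirely in the leading a-block: y = a^k for some k with 1 ≤ k ≤ p.
Pump with i = 2: xy^2z = a^{p+k} c b^p, which would require p+k = p. But k ≥ 1, so xy^2z ∉ L.
This contradicts the pumping lemma, so L is not regular.

a^{p+k} c b^p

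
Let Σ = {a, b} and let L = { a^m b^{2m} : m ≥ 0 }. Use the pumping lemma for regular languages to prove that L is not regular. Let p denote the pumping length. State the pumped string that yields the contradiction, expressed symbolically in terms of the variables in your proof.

Assume L is regular; let p be its pumping constant.
Choose w = a^p b^{2p}, which is in L with |w| = 3p ≥ p.
Write w = xyz as guaranteed by the lemma, with |xy| ≤ p and |y| ≥ 1.
Since the first p symbols of w are all a's and |xy| ≤ p, y lies entirely in the leading a-block: y = a^k for some k with 1 ≤ k ≤ p.
Pump with i = 2: xy^2z = a^{p+k} b^{2p}. For this to lie in L we would need 2p = 2(p+k), which forces k = 0. But k ≥ 1, so xy^2z ∉ L.
This is a contradiction; hence L is not regular.

a^{p+k} b^{2p}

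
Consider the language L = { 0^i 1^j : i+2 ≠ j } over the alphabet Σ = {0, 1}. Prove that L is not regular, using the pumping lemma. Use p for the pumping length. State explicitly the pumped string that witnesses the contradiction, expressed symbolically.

Assume L is regular; let p be its pumping constant.
Choose w = 0^p 1^{p+p!+2}. Since p ≠ (p+p!+2)-2 = p+p!, w ∈ L; and |w| ≥ p.
By the pumping lemma, w = xyz with |xy| ≤ p and y is nonempty.
Because |xy| ≤ p and w begins with p copies of 0, we have y = 0^k with 1 ≤ k ≤ p.
Since 1 ≤ k ≤ p, k divides p!; set t = 1 + p!/k. Then xy^t z has p + (p!/k)·k = p + p! copies of 0. Now the 0-count is p+p! and (1-count)-2 = (p+p!+2)-2 = p+p!, so i+2 ≠ j fails. So xy^t z = 0^{p+p!} 1^{p+p!+2} ∉ L.
This is a contradiction; hence L is not regular.

0^{p+p!} 1^{p+p!+2}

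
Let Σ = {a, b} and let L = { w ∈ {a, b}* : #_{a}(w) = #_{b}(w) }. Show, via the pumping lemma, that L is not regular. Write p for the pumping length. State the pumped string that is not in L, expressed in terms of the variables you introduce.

Assume L is regular; let p be its pumping constant.
Choose w = a^p b^p ∈ L with |w| = 2p ≥ p.
By the pumping lemma, w = xyz with |xy| ≤ p and y is nonempty.
Since the first p symbols of w are all a's and |xy| ≤ p, y lies entirely in the leading a-block: y = a^k for some k with 1 ≤ k ≤ p.
Pump with i = 2: xy^2z = a^{p+k} b^p has p+k occurrences of a but only p of b. Since k ≥ 1 the counts differ, so xy^2z ∉ L.
This is a contradiction; hence L is not regular.

a^{p+k} b^p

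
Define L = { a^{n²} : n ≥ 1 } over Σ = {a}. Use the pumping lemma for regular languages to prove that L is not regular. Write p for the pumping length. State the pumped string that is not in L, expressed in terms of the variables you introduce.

Assume L is regular. Let p be the pumping length given by the pumping lemma.
Take w = a^{p²} ∈ L with |w| = p² ≥ p.
Write w = xyz as guaranteed by the lemma, with |xy| ≤ p and y is nonempty.
Then y = a^k for some k with 1 ≤ k ≤ p.
Pump with i = 2: xy^2z = a^{p²+k}. Since 1 ≤ k ≤ p, p² < p²+k ≤ p²+p < (p+1)², so p²+k lies strictly between consecutive squares and is not a perfect square. So xy^2z ∉ L.
This contradicts the pumping lemma, so L is not regular.

a^{p²+k}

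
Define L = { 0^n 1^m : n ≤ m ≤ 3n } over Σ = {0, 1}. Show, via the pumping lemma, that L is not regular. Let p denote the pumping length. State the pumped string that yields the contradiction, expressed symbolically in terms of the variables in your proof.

Assume L is regular; let p be its pumping constant.
Take w = 0^p 1^p ∈ L (since p ≤ p ≤ 3p), with |w| = 2p ≥ p.
By the pumping lemma, w = xyz with |xy| ≤ p and y is nonempty.
Because |xy| ≤ p and w begins with p copies of 0, we have y = 0^k with 1 ≤ k ≤ p.
Pump with i = 2: xy^2z = 0^{p+k} 1^p. Now n = p+k > p = m, so the condition n ≤ m fails. Thus xy^2z ∉ L.
Contradiction. Therefore L is not regular.

0^{p+k} 1^p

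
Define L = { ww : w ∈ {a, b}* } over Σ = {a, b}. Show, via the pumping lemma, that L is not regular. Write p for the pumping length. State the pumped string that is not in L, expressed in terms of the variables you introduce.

Assume L is regular. Let p be the pumping length given by the pumping lemma.
Take w = a^p b^p a^p b^p = uu where u = a^pb^p; then w ∈ L and |w| = 4p ≥ p.
By the pumping lemma, w = xyz with |xy| ≤ p and |y| ≥ 1.
The first p characters of w are a's, so xy (and hence y) consists only of a's. Write y = a^k, 1 ≤ k ≤ p.
Pump with i = 2: xy^2z = a^{p+k} b^p a^p b^p, of length 4p+k. Suppose this equals vv. The string starts with a and ends with b, so v does too; thus the boundary between the two copies of v is a b→a transition. There is exactly one such transition, at position 2p+k, so |v| = 2p+k and |vv| = 4p+2k ≠ 4p+k since k ≥ 1. So xy^2z ∉ L.
This contradicts the pumping lemma, so L is not regular.

a^{p+k} b^p a^p b^p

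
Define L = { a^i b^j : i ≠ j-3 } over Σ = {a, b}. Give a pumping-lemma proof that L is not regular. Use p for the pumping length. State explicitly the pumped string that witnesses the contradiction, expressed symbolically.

Assume L is regular. Let p be the pumping length given by the pumping lemma.
Choose w = a^p b^{p+p!+3}. Since p ≠ (p+p!+3)-3 = p+p!, w ∈ L; and |w| ≥ p.
The pumping lemma gives a decomposition w = xyz where |xy| ≤ p and |y| ≥ 1.
The first p characters of w are a's, so xy (and hence y) consists only of a's. Write y = a^k, 1 ≤ k ≤ p.
Since 1 ≤ k ≤ p, k divides p!; set t = 1 + p!/k. Then xy^t z has p + (p!/k)·k = p + p! copies of a. Now the a-count is p+p! and (b-count)-3 = (p+p!+3)-3 = p+p!, so i ≠ j-3 fails. So xy^t z = a^{p+p!} b^{p+p!+3} ∉ L.
This is a contradiction; hence L is not regular.

a^{p+p!} b^{p+p!+3}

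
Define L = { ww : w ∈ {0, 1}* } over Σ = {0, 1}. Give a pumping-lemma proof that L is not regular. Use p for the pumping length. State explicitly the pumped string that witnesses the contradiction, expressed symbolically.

0^{p+k} 1^p 0^p 1^p

Assume L is regular. Let p be the pumping length given by the pumping lemma.
Take w = 0^p 1^p 0^p 1^p = uu where u = 0^p1^p; then w ∈ L and |w| = 4p ≥ p.
The pumping lemma gives a decomposition w = xyz where |xy| ≤ p and |y| > 0.
The first p characters of w are 0's, so xy (and hence y) consists only of 0's. Write y = 0^k, 1 ≤ k ≤ p.
Pump with i = 2: xy^2z = 0^{p+k} 1^p 0^p 1^p, of length 4p+k. Suppose this equals vv. The string starts with 0 and ends with 1, so v does too; thus the boundary between the two copies of v is a 1→0 transition. There is exactly one such transition, at position 2p+k, so |v| = 2p+k and |vv| = 4p+2k ≠ 4p+k since k ≥ 1. So xy^2z ∉ L.
This contradicts the pumping lemma, so L is not regular.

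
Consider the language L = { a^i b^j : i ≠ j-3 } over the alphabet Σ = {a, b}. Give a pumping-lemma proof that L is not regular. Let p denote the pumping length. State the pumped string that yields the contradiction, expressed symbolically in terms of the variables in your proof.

Suppose for contradiction that L is regular, and let p be the pumping length.
Choose w = a^p b^{p+p!+3}. Since p ≠ (p+p!+3)-3 = p+p!, w ∈ L; and |w| ≥ p.
The pumping lemma gives a decomposition w = xyz where |xy| ≤ p and y is nonempty.
Since the first p symbols of w are all a's and |xy| ≤ p, y lies entirely in the leading a-block: y = a^k for some k with 1 ≤ k ≤ p.
Since 1 ≤ k ≤ p, k divides p!; set t = 1 + p!/k. Then xy^t z has p + (p!/k)·k = p + p! copies of a. Now the a-count is p+p! and (b-count)-3 = (p+p!+3)-3 = p+p!, so i ≠ j-3 fails. So xy^t z = a^{p+p!} b^{p+p!+3} ∉ L.
Contradiction. Therefore L is not regular.

a^{p+p!} b^{p+p!+3}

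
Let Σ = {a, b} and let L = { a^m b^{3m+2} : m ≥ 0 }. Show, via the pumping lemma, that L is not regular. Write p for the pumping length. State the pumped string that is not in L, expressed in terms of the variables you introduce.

a^{p+k} b^{3p+2}

Assume L is regular. Let p be the pumping length given by the pumping lemma.
Let w = a^p b^{3p+2} ∈ L; note |w| = 4p+2 ≥ p.
Write w = xyz as guaranteed by the lemma, with |xy| ≤ p and |y| > 0.
Because |xy| ≤ p and w begins with p copies of a, we have y = a^k with 1 ≤ k ≤ p.
Pump with i = 2: xy^2z = a^{p+k} b^{3p+2}. For this to lie in L we would need 3p+2 = 3(p+k)+2, which forces k = 0. But k ≥ 1, so xy^2z ∉ L.
Contradiction. Therefore L is not regular.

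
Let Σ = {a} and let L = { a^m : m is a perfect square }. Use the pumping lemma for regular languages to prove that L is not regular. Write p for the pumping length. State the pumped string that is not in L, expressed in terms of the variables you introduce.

a^{p²+k}

Toward a contradiction, assume L is regular with pumping length p.
Take w = a^{p²} ∈ L with |w| = p² ≥ p.
Write w = xyz as guaranteed by the lemma, with |xy| ≤ p and y is nonempty.
Then y = a^k for some k with 1 ≤ k ≤ p.
Pump with i = 2: xy^2z = a^{p²+k}. Since 1 ≤ k ≤ p, p² < p²+k ≤ p²+p < (p+1)², so p²+k lies strictly between consecutive squares and is not a perfect square. So xy^2z ∉ L.
Contradiction. Therefore L is not regular.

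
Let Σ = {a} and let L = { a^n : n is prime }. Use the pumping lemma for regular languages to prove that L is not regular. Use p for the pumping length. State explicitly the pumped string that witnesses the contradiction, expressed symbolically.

a^{q(1+k)}

Assume L is regular. Let p be the pumping length given by the pumping lemma.
Let q be a prime with q ≥ p+2 (infinitely many primes exist), and take w = a^q ∈ L with |w| = q ≥ p.
Write w = xyz as guaranteed by the lemma, with |xy| ≤ p and |y| ≥ 1.
Then y = a^k for some k with 1 ≤ k ≤ p.
Since 1 ≤ k ≤ p, |xz| = q-k. Pump with i = q+1: |xy^{q+1}z| = (q-k)+(q+1)k = q+qk = q(1+k), which is composite (both factors ≥ 2). So xy^{q+1}z = a^{q(1+k)} ∉ L.
This contradicts the pumping lemma, so L is not regular.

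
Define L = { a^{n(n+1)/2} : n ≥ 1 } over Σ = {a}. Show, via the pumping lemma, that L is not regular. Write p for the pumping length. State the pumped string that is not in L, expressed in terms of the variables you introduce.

Toward a contradiction, assume L is regular with pumping length p.
Take w = a^{p(p+1)/2} ∈ L with |w| = p(p+1)/2 ≥ p.
Write w = xyz as guaranteed by the lemma, with |xy| ≤ p and y is nonempty.
Then y = a^k for some k with 1 ≤ k ≤ p.
Pump with i = 2: xy^2z = a^{p(p+1)/2+k}. Since 1 ≤ k ≤ p, p(p+1)/2 < p(p+1)/2+k ≤ p(p+1)/2+p < (p+1)(p+2)/2, so p(p+1)/2+k is strictly between consecutive triangular numbers. So xy^2z ∉ L.
Contradiction. Therefore L is not regular.

a^{p(p+1)/2+k}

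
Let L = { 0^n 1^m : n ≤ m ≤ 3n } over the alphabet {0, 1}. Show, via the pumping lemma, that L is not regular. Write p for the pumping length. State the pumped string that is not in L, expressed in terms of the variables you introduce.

0^{p+k} 1^p

Assume L is regular; let p be its pumping constant.
Take w = 0^p 1^p ∈ L (since p ≤ p ≤ 3p), with |w| = 2p ≥ p.
By the pumping lemma, w = xyz with |xy| ≤ p and y is nonempty.
Since the first p symbols of w are all 0's and |xy| ≤ p, y lies entirely in the leading 0-block: y = 0^k for some k with 1 ≤ k ≤ p.
Pump with i = 2: xy^2z = 0^{p+k} 1^p. Now n = p+k > p = m, so the condition n ≤ m fails. Thus xy^2z ∉ L.
This is a contradiction; hence L is not regular.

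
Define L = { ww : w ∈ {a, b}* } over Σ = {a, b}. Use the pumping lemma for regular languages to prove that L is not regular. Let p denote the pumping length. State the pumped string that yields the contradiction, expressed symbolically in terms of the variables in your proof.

a^{p+k} b^p a^p b^p

Assume L is regular; let p be its pumping constant.
Take w = a^p b^p a^p b^p = uu where u = a^pb^p; then w ∈ L and |w| = 4p ≥ p.
The pumping lemma gives a decomposition w = xyz where |xy| ≤ p and y is nonempty.
Since the first p symbols of w are all a's and |xy| ≤ p, y lies entirely in the leading a-block: y = a^k for some k with 1 ≤ k ≤ p.
Pump with i = 2: xy^2z = a^{p+k} b^p a^p b^p, of length 4p+k. Suppose this equals vv. The string starts with a and ends with b, so v does too; thus the boundary between the two copies of v is a b→a transition. There is exactly one such transition, at position 2p+k, so |v| = 2p+k and |vv| = 4p+2k ≠ 4p+k since k ≥ 1. So xy^2z ∉ L.
This contradicts the pumping lemma, so L is not regular.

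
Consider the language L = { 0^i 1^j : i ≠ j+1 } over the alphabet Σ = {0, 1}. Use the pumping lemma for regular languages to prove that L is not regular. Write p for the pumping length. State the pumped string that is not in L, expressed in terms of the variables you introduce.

Toward a contradiction, assume L is regular with pumping length p.
Choose w = 0^p 1^{p+p!-1}. Since p ≠ (p+p!-1)+1 = p+p!, w ∈ L; and |w| ≥ p.
The pumping lemma gives a decomposition w = xyz where |xy| ≤ p and |y| ≥ 1.
Because |xy| ≤ p and w begins with p copies of 0, we have y = 0^k with 1 ≤ k ≤ p.
Since 1 ≤ k ≤ p, k divides p!; set t = 1 + p!/k. Then xy^t z has p + (p!/k)·k = p + p! copies of 0. Now the 0-count is p+p! and (1-count)+1 = (p+p!-1)+1 = p+p!, so i ≠ j+1 fails. So xy^t z = 0^{p+p!} 1^{p+p!-1} ∉ L.
This is a contradiction; hence L is not regular.

0^{p+p!} 1^{p+p!-1}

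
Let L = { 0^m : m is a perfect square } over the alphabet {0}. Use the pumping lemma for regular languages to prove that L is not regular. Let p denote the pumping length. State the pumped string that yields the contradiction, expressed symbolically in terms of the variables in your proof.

0^{p²+k}

Assume L is regular; let p be its pumping constant.
Take w = 0^{p²} ∈ L with |w| = p² ≥ p.
The pumping lemma gives a decomposition w = xyz where |xy| ≤ p and |y| ≥ 1.
Then y = 0^k for some k with 1 ≤ k ≤ p.
Pump with i = 2: xy^2z = 0^{p²+k}. Since 1 ≤ k ≤ p, p² < p²+k ≤ p²+p < (p+1)², so p²+k lies strictly between consecutive squares and is not a perfect square. So xy^2z ∉ L.
This contradicts the pumping lemma, so L is not regular.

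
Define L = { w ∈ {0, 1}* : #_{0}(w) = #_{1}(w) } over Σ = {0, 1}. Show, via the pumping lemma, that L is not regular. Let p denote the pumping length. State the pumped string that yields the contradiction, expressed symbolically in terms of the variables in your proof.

0^{p+k} 1^p

Suppose for contradiction that L is regular, and let p be the pumping length.
Choose w = 0^p 1^p ∈ L with |w| = 2p ≥ p.
The pumping lemma gives a decomposition w = xyz where |xy| ≤ p and y is nonempty.
The first p characters of w are 0's, so xy (and hence y) consists only of 0's. Write y = 0^k, 1 ≤ k ≤ p.
Pump with i = 2: xy^2z = 0^{p+k} 1^p has p+k occurrences of 0 but only p of 1. Since k ≥ 1 the counts differ, so xy^2z ∉ L.
This contradicts the pumping lemma, so L is not regular.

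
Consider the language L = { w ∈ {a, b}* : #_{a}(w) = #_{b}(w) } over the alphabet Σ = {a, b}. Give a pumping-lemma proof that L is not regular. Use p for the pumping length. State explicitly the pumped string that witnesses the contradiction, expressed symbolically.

Assume L is regular. Let p be the pumping length given by the pumping lemma.
Choose w = a^p b^p ∈ L with |w| = 2p ≥ p.
The pumping lemma gives a decomposition w = xyz where |xy| ≤ p and |y| ≥ 1.
The first p characters of w are a's, so xy (and hence y) consists only of a's. Write y = a^k, 1 ≤ k ≤ p.
Pump with i = 2: xy^2z = a^{p+k} b^p has p+k occurrences of a but only p of b. Since k ≥ 1 the counts differ, so xy^2z ∉ L.
This is a contradiction; hence L is not regular.

a^{p+k} b^p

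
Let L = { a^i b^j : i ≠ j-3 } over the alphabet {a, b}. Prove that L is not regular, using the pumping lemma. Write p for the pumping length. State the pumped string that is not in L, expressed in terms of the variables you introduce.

Assume L is regular; let p be its pumping constant.
Choose w = a^p b^{p+p!+3}. Since p ≠ (p+p!+3)-3 = p+p!, w ∈ L; and |w| ≥ p.
The pumping lemma gives a decomposition w = xyz where |xy| ≤ p and y is nonempty.
Since the first p symbols of w are all a's and |xy| ≤ p, y lies entirely in the leading a-block: y = a^k for some k with 1 ≤ k ≤ p.
Since 1 ≤ k ≤ p, k divides p!; set t = 1 + p!/k. Then xy^t z has p + (p!/k)·k = p + p! copies of a. Now the a-count is p+p! and (b-count)-3 = (p+p!+3)-3 = p+p!, so i ≠ j-3 fails. So xy^t z = a^{p+p!} b^{p+p!+3} ∉ L.
Contradiction. Therefore L is not regular.

a^{p+p!} b^{p+p!+3}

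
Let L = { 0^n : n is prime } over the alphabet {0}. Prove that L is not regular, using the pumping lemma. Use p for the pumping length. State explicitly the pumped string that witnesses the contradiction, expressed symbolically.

Assume L is regular; let p be its pumping constant.
Let q be a prime with q ≥ p+2 (infinitely many primes exist), and take w = 0^q ∈ L with |w| = q ≥ p.
Write w = xyz as guaranteed by the lemma, with |xy| ≤ p and y is nonempty.
Then y = 0^k for some k with 1 ≤ k ≤ p.
Since 1 ≤ k ≤ p, |xz| = q-k. Pump with i = q+1: |xy^{q+1}z| = (q-k)+(q+1)k = q+qk = q(1+k), which is composite (both factors ≥ 2). So xy^{q+1}z = 0^{q(1+k)} ∉ L.
This contradicts the pumping lemma, so L is not regular.

0^{q(1+k)}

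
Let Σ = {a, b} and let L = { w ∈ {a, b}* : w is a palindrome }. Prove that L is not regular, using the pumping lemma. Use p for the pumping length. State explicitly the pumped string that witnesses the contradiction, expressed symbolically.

Assume L is regular; let p be its pumping constant.
Take w = a^p b a^p, a palindrome of length 2p+1 ≥ p.
Write w = xyz as guaranteed by the lemma, with |xy| ≤ p and |y| > 0.
Because |xy| ≤ p and w begins with p copies of a, we have y = a^k with 1 ≤ k ≤ p.
Pump with i = 2: xy^2z = a^{p+k} b a^p. Its reverse is a^p b a^{p+k}, which differs from xy^2z since k ≥ 1. So xy^2z is not a palindrome and xy^2z ∉ L.
This is a contradiction; hence L is not regular.

a^{p+k} b a^p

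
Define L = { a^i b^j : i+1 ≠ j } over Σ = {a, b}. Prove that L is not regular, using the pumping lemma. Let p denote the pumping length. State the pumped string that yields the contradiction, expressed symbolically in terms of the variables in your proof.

a^{p+p!} b^{p+p!+1}

Suppose for contradiction that L is regular, and let p be the pumping length.
Choose w = a^p b^{p+p!+1}. Since p ≠ (p+p!+1)-1 = p+p!, w ∈ L; and |w| ≥ p.
Write w = xyz as guaranteed by the lemma, with |xy| ≤ p and |y| ≥ 1.
Because |xy| ≤ p and w begins with p copies of a, we have y = a^k with 1 ≤ k ≤ p.
Since 1 ≤ k ≤ p, k divides p!; set t = 1 + p!/k. Then xy^t z has p + (p!/k)·k = p + p! copies of a. Now the a-count is p+p! and (b-count)-1 = (p+p!+1)-1 = p+p!, so i+1 ≠ j fails. So xy^t z = a^{p+p!} b^{p+p!+1} ∉ L.
Contradiction. Therefore L is not regular.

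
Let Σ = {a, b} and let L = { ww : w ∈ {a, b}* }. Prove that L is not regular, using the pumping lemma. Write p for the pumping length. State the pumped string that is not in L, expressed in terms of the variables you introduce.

a^{p+k} b^p a^p b^p

Assume L is regular; let p be its pumping constant.
Take w = a^p b^p a^p b^p = uu where u = a^pb^p; then w ∈ L and |w| = 4p ≥ p.
By the pumping lemma, w = xyz with |xy| ≤ p and |y| > 0.
The first p characters of w are a's, so xy (and hence y) consists only of a's. Write y = a^k, 1 ≤ k ≤ p.
Pump with i = 2: xy^2z = a^{p+k} b^p a^p b^p, of length 4p+k. Suppose this equals vv. The string starts with a and ends with b, so v does too; thus the boundary between the two copies of v is a b→a transition. There is exactly one such transition, at position 2p+k, so |v| = 2p+k and |vv| = 4p+2k ≠ 4p+k since k ≥ 1. So xy^2z ∉ L.
This is a contradiction; hence L is not regular.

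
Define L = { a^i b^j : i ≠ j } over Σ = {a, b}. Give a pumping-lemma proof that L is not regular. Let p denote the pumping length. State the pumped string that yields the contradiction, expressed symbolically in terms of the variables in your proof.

Toward a contradiction, assume L is regular with pumping length p.
Choose w = a^p b^{p+p!}. Since p ≠ p+p!, w ∈ L; and |w| ≥ p.
By the pumping lemma, w = xyz with |xy| ≤ p and |y| ≥ 1.
The first p characters of w are a's, so xy (and hence y) consists only of a's. Write y = a^k, 1 ≤ k ≤ p.
Since 1 ≤ k ≤ p, k divides p!; set t = 1 + p!/k. Then xy^t z has p + (p!/k)·k = p + p! copies of a. Now the a-count equals the b-count, so i ≠ j fails. So xy^t z = a^{p+p!} b^{p+p!} ∉ L.
This contradicts the pumping lemma, so L is not regular.

a^{p+p!} b^{p+p!}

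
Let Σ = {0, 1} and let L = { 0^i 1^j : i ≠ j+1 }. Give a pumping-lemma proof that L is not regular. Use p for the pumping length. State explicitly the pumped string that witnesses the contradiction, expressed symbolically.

0^{p+p!} 1^{p+p!-1}

Assume L is regular; let p be its pumping constant.
Choose w = 0^p 1^{p+p!-1}. Since p ≠ (p+p!-1)+1 = p+p!, w ∈ L; and |w| ≥ p.
The pumping lemma gives a decomposition w = xyz where |xy| ≤ p and |y| ≥ 1.
Since the first p symbols of w are all 0's and |xy| ≤ p, y lies entirely in the leading 0-block: y = 0^k for some k with 1 ≤ k ≤ p.
Since 1 ≤ k ≤ p, k divides p!; set t = 1 + p!/k. Then xy^t z has p + (p!/k)·k = p + p! copies of 0. Now the 0-count is p+p! and (1-count)+1 = (p+p!-1)+1 = p+p!, so i ≠ j+1 fails. So xy^t z = 0^{p+p!} 1^{p+p!-1} ∉ L.
This is a contradiction; hence L is not regular.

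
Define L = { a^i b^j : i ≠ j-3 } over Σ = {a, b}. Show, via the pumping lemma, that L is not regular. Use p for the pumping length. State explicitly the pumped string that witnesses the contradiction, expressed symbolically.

a^{p+p!} b^{p+p!+3}

Suppose for contradiction that L is regular, and let p be the pumping length.
Choose w = a^p b^{p+p!+3}. Since p ≠ (p+p!+3)-3 = p+p!, w ∈ L; and |w| ≥ p.
The pumping lemma gives a decomposition w = xyz where |xy| ≤ p and |y| ≥ 1.
The first p characters of w are a's, so xy (and hence y) consists only of a's. Write y = a^k, 1 ≤ k ≤ p.
Since 1 ≤ k ≤ p, k divides p!; set t = 1 + p!/k. Then xy^t z has p + (p!/k)·k = p + p! copies of a. Now the a-count is p+p! and (b-count)-3 = (p+p!+3)-3 = p+p!, so i ≠ j-3 fails. So xy^t z = a^{p+p!} b^{p+p!+3} ∉ L.
This is a contradiction; hence L is not regular.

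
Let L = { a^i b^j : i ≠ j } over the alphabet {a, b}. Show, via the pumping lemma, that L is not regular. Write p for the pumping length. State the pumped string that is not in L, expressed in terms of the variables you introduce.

a^{p+p!} b^{p+p!}

Assume L is regular; let p be its pumping constant.
Choose w = a^p b^{p+p!}. Since p ≠ p+p!, w ∈ L; and |w| ≥ p.
Write w = xyz as guaranteed by the lemma, with |xy| ≤ p and |y| ≥ 1.
Because |xy| ≤ p and w begins with p copies of a, we have y = a^k with 1 ≤ k ≤ p.
Since 1 ≤ k ≤ p, k divides p!; set t = 1 + p!/k. Then xy^t z has p + (p!/k)·k = p + p! copies of a. Now the a-count equals the b-count, so i ≠ j fails. So xy^t z = a^{p+p!} b^{p+p!} ∉ L.
This contradicts the pumping lemma, so L is not regular.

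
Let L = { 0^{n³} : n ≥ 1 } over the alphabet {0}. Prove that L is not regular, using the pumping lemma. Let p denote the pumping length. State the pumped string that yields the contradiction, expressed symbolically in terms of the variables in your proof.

Assume L is regular. Let p be the pumping length given by the pumping lemma.
Take w = 0^{p³} ∈ L with |w| = p³ ≥ p.
The pumping lemma gives a decomposition w = xyz where |xy| ≤ p and y is nonempty.
Then y = 0^k for some k with 1 ≤ k ≤ p.
Pump with i = 2: xy^2z = 0^{p³+k}. Since 1 ≤ k ≤ p, p³ < p³+k ≤ p³+p < p³+3p²+3p+1 = (p+1)³, so p³+k is not a perfect cube. So xy^2z ∉ L.
Contradiction. Therefore L is not regular.

0^{p³+k}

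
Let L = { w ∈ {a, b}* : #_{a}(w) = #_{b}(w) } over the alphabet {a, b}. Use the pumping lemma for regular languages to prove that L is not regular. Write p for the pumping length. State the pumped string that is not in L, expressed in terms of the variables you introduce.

a^{p+k} b^p

Suppose for contradiction that L is regular, and let p be the pumping length.
Choose w = a^p b^p ∈ L with |w| = 2p ≥ p.
The pumping lemma gives a decomposition w = xyz where |xy| ≤ p and |y| ≥ 1.
The first p characters of w are a's, so xy (and hence y) consists only of a's. Write y = a^k, 1 ≤ k ≤ p.
Pump with i = 2: xy^2z = a^{p+k} b^p has p+k occurrences of a but only p of b. Since k ≥ 1 the counts differ, so xy^2z ∉ L.
Contradiction. Therefore L is not regular.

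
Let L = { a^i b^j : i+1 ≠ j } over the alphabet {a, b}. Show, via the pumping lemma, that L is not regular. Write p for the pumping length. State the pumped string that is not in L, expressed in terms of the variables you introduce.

a^{p+p!} b^{p+p!+1}

Toward a contradiction, assume L is regular with pumping length p.
Choose w = a^p b^{p+p!+1}. Since p ≠ (p+p!+1)-1 = p+p!, w ∈ L; and |w| ≥ p.
Write w = xyz as guaranteed by the lemma, with |xy| ≤ p and y is nonempty.
Since the first p symbols of w are all a's and |xy| ≤ p, y lies entirely in the leading a-block: y = a^k for some k with 1 ≤ k ≤ p.
Since 1 ≤ k ≤ p, k divides p!; set t = 1 + p!/k. Then xy^t z has p + (p!/k)·k = p + p! copies of a. Now the a-count is p+p! and (b-count)-1 = (p+p!+1)-1 = p+p!, so i+1 ≠ j fails. So xy^t z = a^{p+p!} b^{p+p!+1} ∉ L.
Contradiction. Therefore L is not regular.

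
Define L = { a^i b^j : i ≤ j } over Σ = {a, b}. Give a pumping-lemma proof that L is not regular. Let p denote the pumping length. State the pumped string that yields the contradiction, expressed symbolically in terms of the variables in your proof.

Assume L is regular. Let p be the pumping length given by the pumping lemma.
Choose w = a^p b^p ∈ L, with |w| = 2p ≥ p.
The pumping lemma gives a decomposition w = xyz where |xy| ≤ p and |y| ≥ 1.
Since the first p symbols of w are all a's and |xy| ≤ p, y lies entirely in the leading a-block: y = a^k for some k with 1 ≤ k ≤ p.
Consider xy^2z = a^{p+k} b^p. Since k ≥ 1, the a-count p+k exceeds the b-count p, so i ≤ j fails; thus xy^2z ∉ L.
Contradiction. Therefore L is not regular.

a^{p+k} b^p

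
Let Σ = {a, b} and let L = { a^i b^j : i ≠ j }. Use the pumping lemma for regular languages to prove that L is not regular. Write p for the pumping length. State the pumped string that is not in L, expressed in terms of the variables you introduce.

a^{p+p!} b^{p+p!}

Assume L is regular. Let p be the pumping length given by the pumping lemma.
Choose w = a^p b^{p+p!}. Since p ≠ p+p!, w ∈ L; and |w| ≥ p.
Write w = xyz as guaranteed by the lemma, with |xy| ≤ p and |y| ≥ 1.
Since the first p symbols of w are all a's and |xy| ≤ p, y lies entirely in the leading a-block: y = a^k for some k with 1 ≤ k ≤ p.
Since 1 ≤ k ≤ p, k divides p!; set t = 1 + p!/k. Then xy^t z has p + (p!/k)·k = p + p! copies of a. Now the a-count equals the b-count, so i ≠ j fails. So xy^t z = a^{p+p!} b^{p+p!} ∉ L.
This contradicts the pumping lemma, so L is not regular.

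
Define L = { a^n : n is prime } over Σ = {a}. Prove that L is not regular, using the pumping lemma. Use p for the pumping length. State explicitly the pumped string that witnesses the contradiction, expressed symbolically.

a^{q(1+k)}

Toward a contradiction, assume L is regular with pumping length p.
Let q be a prime with q ≥ p+2 (infinitely many primes exist), and take w = a^q ∈ L with |w| = q ≥ p.
The pumping lemma gives a decomposition w = xyz where |xy| ≤ p and |y| > 0.
Then y = a^k for some k with 1 ≤ k ≤ p.
Since 1 ≤ k ≤ p, |xz| = q-k. Pump with i = q+1: |xy^{q+1}z| = (q-k)+(q+1)k = q+qk = q(1+k), which is composite (both factors ≥ 2). So xy^{q+1}z = a^{q(1+k)} ∉ L.
Contradiction. Therefore L is not regular.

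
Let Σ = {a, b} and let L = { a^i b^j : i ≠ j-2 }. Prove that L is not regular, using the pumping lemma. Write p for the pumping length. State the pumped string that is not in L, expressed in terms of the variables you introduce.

Assume L is regular. Let p be the pumping length given by the pumping lemma.
Choose w = a^p b^{p+p!+2}. Since p ≠ (p+p!+2)-2 = p+p!, w ∈ L; and |w| ≥ p.
The pumping lemma gives a decomposition w = xyz where |xy| ≤ p and |y| > 0.
The first p characters of w are a's, so xy (and hence y) consists only of a's. Write y = a^k, 1 ≤ k ≤ p.
Since 1 ≤ k ≤ p, k divides p!; set t = 1 + p!/k. Then xy^t z has p + (p!/k)·k = p + p! copies of a. Now the a-count is p+p! and (b-count)-2 = (p+p!+2)-2 = p+p!, so i ≠ j-2 fails. So xy^t z = a^{p+p!} b^{p+p!+2} ∉ L.
This contradicts the pumping lemma, so L is not regular.

a^{p+p!} b^{p+p!+2}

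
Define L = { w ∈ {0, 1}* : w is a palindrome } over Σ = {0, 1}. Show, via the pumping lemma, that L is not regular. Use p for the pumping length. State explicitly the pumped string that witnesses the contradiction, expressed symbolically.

Toward a contradiction, assume L is regular with pumping length p.
Take w = 0^p 1 0^p, a palindrome of length 2p+1 ≥ p.
The pumping lemma gives a decomposition w = xyz where |xy| ≤ p and |y| > 0.
Since the first p symbols of w are all 0's and |xy| ≤ p, y lies entirely in the leading 0-block: y = 0^k for some k with 1 ≤ k ≤ p.
Pump with i = 2: xy^2z = 0^{p+k} 1 0^p. Its reverse is 0^p 1 0^{p+k}, which differs from xy^2z since k ≥ 1. So xy^2z is not a palindrome and xy^2z ∉ L.
Contradiction. Therefore L is not regular.

0^{p+k} 1 0^p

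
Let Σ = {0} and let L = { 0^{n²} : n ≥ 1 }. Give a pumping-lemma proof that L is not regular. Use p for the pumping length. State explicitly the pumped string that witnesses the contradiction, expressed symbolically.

0^{p²+k}

Assume L is regular. Let p be the pumping length given by the pumping lemma.
Take w = 0^{p²} ∈ L with |w| = p² ≥ p.
The pumping lemma gives a decomposition w = xyz where |xy| ≤ p and |y| ≥ 1.
Then y = 0^k for some k with 1 ≤ k ≤ p.
Pump with i = 2: xy^2z = 0^{p²+k}. Since 1 ≤ k ≤ p, p² < p²+k ≤ p²+p < (p+1)², so p²+k lies strictly between consecutive squares and is not a perfect square. So xy^2z ∉ L.
This is a contradiction; hence L is not regular.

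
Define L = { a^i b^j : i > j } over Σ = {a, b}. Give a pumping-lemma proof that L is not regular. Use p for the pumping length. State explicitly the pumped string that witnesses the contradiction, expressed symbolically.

a^{p+1-k} b^p

Assume L is regular. Let p be the pumping length given by the pumping lemma.
Choose w = a^{p+1} b^p ∈ L, with |w| = 2p+1 ≥ p.
By the pumping lemma, w = xyz with |xy| ≤ p and y is nonempty.
Because |xy| ≤ p and w begins with p copies of a, we have y = a^k with 1 ≤ k ≤ p.
Consider xy^0z = xz = a^{p+1-k} b^p. Since k ≥ 1, the a-count p+1-k is at most p, so i > j fails; thus xz ∉ L.
This is a contradiction; hence L is not regular.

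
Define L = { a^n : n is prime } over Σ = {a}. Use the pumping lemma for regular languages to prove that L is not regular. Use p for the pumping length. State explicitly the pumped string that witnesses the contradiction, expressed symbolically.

Toward a contradiction, assume L is regular with pumping length p.
Let q be a prime with q ≥ p+2 (infinitely many primes exist), and take w = a^q ∈ L with |w| = q ≥ p.
Write w = xyz as guaranteed by the lemma, with |xy| ≤ p and |y| ≥ 1.
Then y = a^k for some k with 1 ≤ k ≤ p.
Since 1 ≤ k ≤ p, |xz| = q-k. Pump with i = q+1: |xy^{q+1}z| = (q-k)+(q+1)k = q+qk = q(1+k), which is composite (both factors ≥ 2). So xy^{q+1}z = a^{q(1+k)} ∉ L.
This is a contradiction; hence L is not regular.

a^{q(1+k)}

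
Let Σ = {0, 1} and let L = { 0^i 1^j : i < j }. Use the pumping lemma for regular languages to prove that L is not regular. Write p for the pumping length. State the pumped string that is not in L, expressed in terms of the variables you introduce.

Suppose for contradiction that L is regular, and let p be the pumping length.
Choose w = 0^p 1^{p+1} ∈ L, with |w| = 2p+1 ≥ p.
The pumping lemma gives a decomposition w = xyz where |xy| ≤ p and |y| ≥ 1.
The first p characters of w are 0's, so xy (and hence y) consists only of 0's. Write y = 0^k, 1 ≤ k ≤ p.
Consider xy^2z = 0^{p+k} 1^{p+1}. Since k ≥ 1, the 0-count p+k is at least p+1, so i < j fails; thus xy^2z ∉ L.
This is a contradiction; hence L is not regular.

0^{p+k} 1^{p+1}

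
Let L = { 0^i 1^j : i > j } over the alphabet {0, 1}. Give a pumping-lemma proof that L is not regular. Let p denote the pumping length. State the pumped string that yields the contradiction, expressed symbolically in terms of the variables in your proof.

Assume L is regular. Let p be the pumping length given by the pumping lemma.
Choose w = 0^{p+1} 1^p ∈ L, with |w| = 2p+1 ≥ p.
Write w = xyz as guaranteed by the lemma, with |xy| ≤ p and y is nonempty.
Because |xy| ≤ p and w begins with p copies of 0, we have y = 0^k with 1 ≤ k ≤ p.
Consider xy^0z = xz = 0^{p+1-k} 1^p. Since k ≥ 1, the 0-count p+1-k is at most p, so i > j fails; thus xz ∉ L.
This contradicts the pumping lemma, so L is not regular.

0^{p+1-k} 1^p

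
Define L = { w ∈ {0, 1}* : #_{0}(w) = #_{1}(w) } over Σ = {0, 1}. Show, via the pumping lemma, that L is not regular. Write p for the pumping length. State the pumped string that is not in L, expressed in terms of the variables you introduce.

0^{p+k} 1^p

Toward a contradiction, assume L is regular with pumping length p.
Choose w = 0^p 1^p ∈ L with |w| = 2p ≥ p.
By the pumping lemma, w = xyz with |xy| ≤ p and |y| > 0.
The first p characters of w are 0's, so xy (and hence y) consists only of 0's. Write y = 0^k, 1 ≤ k ≤ p.
Pump with i = 2: xy^2z = 0^{p+k} 1^p has p+k occurrences of 0 but only p of 1. Since k ≥ 1 the counts differ, so xy^2z ∉ L.
This is a contradiction; hence L is not regular.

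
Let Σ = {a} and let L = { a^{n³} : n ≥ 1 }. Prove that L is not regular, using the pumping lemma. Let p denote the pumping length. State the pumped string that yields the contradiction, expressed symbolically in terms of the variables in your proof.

a^{p³+k}

Suppose for contradiction that L is regular, and let p be the pumping length.
Take w = a^{p³} ∈ L with |w| = p³ ≥ p.
By the pumping lemma, w = xyz with |xy| ≤ p and |y| ≥ 1.
Then y = a^k for some k with 1 ≤ k ≤ p.
Pump with i = 2: xy^2z = a^{p³+k}. Since 1 ≤ k ≤ p, p³ < p³+k ≤ p³+p < p³+3p²+3p+1 = (p+1)³, so p³+k is not a perfect cube. So xy^2z ∉ L.
This contradicts the pumping lemma, so L is not regular.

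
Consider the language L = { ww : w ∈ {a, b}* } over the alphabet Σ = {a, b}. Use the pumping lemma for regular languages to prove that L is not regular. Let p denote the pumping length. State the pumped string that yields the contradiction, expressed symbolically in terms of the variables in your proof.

a^{p+k} b^p a^p b^p

Assume L is regular. Let p be the pumping length given by the pumping lemma.
Take w = a^p b^p a^p b^p = uu where u = a^pb^p; then w ∈ L and |w| = 4p ≥ p.
The pumping lemma gives a decomposition w = xyz where |xy| ≤ p and y is nonempty.
Because |xy| ≤ p and w begins with p copies of a, we have y = a^k with 1 ≤ k ≤ p.
Pump with i = 2: xy^2z = a^{p+k} b^p a^p b^p, of length 4p+k. Suppose this equals vv. The string starts with a and ends with b, so v does too; thus the boundary between the two copies of v is a b→a transition. There is exactly one such transition, at position 2p+k, so |v| = 2p+k and |vv| = 4p+2k ≠ 4p+k since k ≥ 1. So xy^2z ∉ L.
This contradicts the pumping lemma, so L is not regular.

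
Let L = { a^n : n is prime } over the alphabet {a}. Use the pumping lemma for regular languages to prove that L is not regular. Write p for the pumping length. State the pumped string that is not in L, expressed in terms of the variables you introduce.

Assume L is regular; let p be its pumping constant.
Let q be a prime with q ≥ p+2 (infinitely many primes exist), and take w = a^q ∈ L with |w| = q ≥ p.
The pumping lemma gives a decomposition w = xyz where |xy| ≤ p and |y| > 0.
Then y = a^k for some k with 1 ≤ k ≤ p.
Since 1 ≤ k ≤ p, |xz| = q-k. Pump with i = q+1: |xy^{q+1}z| = (q-k)+(q+1)k = q+qk = q(1+k), which is composite (both factors ≥ 2). So xy^{q+1}z = a^{q(1+k)} ∉ L.
This contradicts the pumping lemma, so L is not regular.

a^{q(1+k)}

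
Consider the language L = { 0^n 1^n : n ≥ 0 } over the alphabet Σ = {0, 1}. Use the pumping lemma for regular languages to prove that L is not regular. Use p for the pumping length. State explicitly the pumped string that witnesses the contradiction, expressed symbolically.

Assume L is regular. Let p be the pumping length given by the pumping lemma.
Let w = 0^p 1^p ∈ L; note |w| = 2p ≥ p.
The pumping lemma gives a decomposition w = xyz where |xy| ≤ p and |y| > 0.
The first p characters of w are 0's, so xy (and hence y) consists only of 0's. Write y = 0^k, 1 ≤ k ≤ p.
Pump with i = 2: xy^2z = 0^{p+k} 1^p. For this to lie in L we would need p = p+k, which forces k = 0. But k ≥ 1, so xy^2z ∉ L.
This contradicts the pumping lemma, so L is not regular.

0^{p+k} 1^p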